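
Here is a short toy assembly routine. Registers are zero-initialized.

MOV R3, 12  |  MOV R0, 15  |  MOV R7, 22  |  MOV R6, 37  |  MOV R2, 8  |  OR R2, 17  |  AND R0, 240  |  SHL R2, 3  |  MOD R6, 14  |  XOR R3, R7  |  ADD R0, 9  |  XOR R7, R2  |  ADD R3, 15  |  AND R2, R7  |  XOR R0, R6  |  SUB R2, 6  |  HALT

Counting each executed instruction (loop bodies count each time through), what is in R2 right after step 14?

R3=12
R0=15
R7=22
R6=37
R2=8
R2=8|17=25
R0=15&240=0
R2=25<<3=200
R6=37%14=9
R3=12^22=26
R0=0+9=9
R7=22^200=222
R3=26+15=41
R2=200&222=200
After step 14: R2 = 200.

200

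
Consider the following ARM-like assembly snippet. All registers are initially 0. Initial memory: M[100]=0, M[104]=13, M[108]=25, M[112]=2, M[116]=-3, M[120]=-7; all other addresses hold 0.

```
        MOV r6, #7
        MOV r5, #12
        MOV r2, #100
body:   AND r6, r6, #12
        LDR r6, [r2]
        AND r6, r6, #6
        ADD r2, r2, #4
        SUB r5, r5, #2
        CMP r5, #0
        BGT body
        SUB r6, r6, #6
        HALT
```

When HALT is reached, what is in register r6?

-6

after MOV r6, #7: r6=7
after MOV r5, #12: r5=12
after MOV r2, #100: r2=100
after AND r6, r6, #12: r6=7&12=4
after LDR r6, [r2]: r6=M[100]=0
after AND r6, r6, #6: r6=0&6=0
after ADD r2, r2, #4: r2=100+4=104
after SUB r5, r5, #2: r5=12-2=10
CMP r5, #0  (cmp 10,0)
BGT body: taken
after AND r6, r6, #12: r6=0&12=0
after LDR r6, [r2]: r6=M[104]=13
after AND r6, r6, #6: r6=13&6=4
after ADD r2, r2, #4: r2=104+4=108
after SUB r5, r5, #2: r5=10-2=8
CMP r5, #0  (cmp 8,0)
BGT body: taken
after AND r6, r6, #12: r6=4&12=4
after LDR r6, [r2]: r6=M[108]=25
after AND r6, r6, #6: r6=25&6=0
after ADD r2, r2, #4: r2=108+4=112
after SUB r5, r5, #2: r5=8-2=6
CMP r5, #0  (cmp 6,0)
BGT body: taken
after AND r6, r6, #12: r6=0&12=0
after LDR r6, [r2]: r6=M[112]=2
after AND r6, r6, #6: r6=2&6=2
after ADD r2, r2, #4: r2=112+4=116
after SUB r5, r5, #2: r5=6-2=4
CMP r5, #0  (cmp 4,0)
BGT body: taken
after AND r6, r6, #12: r6=2&12=0
after LDR r6, [r2]: r6=M[116]=-3
after AND r6, r6, #6: r6=(-3)&6=4
after ADD r2, r2, #4: r2=116+4=120
after SUB r5, r5, #2: r5=4-2=2
CMP r5, #0  (cmp 2,0)
BGT body: taken
after AND r6, r6, #12: r6=4&12=4
after LDR r6, [r2]: r6=M[120]=-7
after AND r6, r6, #6: r6=(-7)&6=0
after ADD r2, r2, #4: r2=120+4=124
after SUB r5, r5, #2: r5=2-2=0
CMP r5, #0  (cmp 0,0)
BGT body: not taken
after SUB r6, r6, #6: r6=0-6=-6
halt.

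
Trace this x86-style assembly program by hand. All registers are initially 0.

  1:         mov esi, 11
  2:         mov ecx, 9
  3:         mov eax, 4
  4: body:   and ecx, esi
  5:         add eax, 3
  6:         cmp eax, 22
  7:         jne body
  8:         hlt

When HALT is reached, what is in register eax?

after mov esi, 11: esi=11
after mov ecx, 9: ecx=9
after mov eax, 4: eax=4
after and ecx, esi: ecx=9&11=9
after add eax, 3: eax=4+3=7
cmp eax, 22  (cmp 7,22)
jne body: taken
after and ecx, esi: ecx=9&11=9
after add eax, 3: eax=7+3=10
cmp eax, 22  (cmp 10,22)
jne body: taken
after and ecx, esi: ecx=9&11=9
after add eax, 3: eax=10+3=13
cmp eax, 22  (cmp 13,22)
jne body: taken
after and ecx, esi: ecx=9&11=9
after add eax, 3: eax=13+3=16
cmp eax, 22  (cmp 16,22)
jne body: taken
after and ecx, esi: ecx=9&11=9
after add eax, 3: eax=16+3=19
cmp eax, 22  (cmp 19,22)
jne body: taken
after and ecx, esi: ecx=9&11=9
after add eax, 3: eax=19+3=22
cmp eax, 22  (cmp 22,22)
jne body: not taken
halt.

22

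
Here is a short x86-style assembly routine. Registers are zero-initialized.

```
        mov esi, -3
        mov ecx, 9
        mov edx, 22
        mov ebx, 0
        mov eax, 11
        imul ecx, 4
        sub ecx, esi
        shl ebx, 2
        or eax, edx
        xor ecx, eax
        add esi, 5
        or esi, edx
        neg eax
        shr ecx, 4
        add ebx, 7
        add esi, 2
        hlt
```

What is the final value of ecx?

3

esi=-3
ecx=9
edx=22
ebx=0
eax=11
ecx=9*4=36
ecx=36-(-3)=39
ebx=0<<2=0
eax=11|22=31
ecx=39^31=56
esi=(-3)+5=2
esi=2|22=22
eax=-(31)=-31
ecx=56>>4=3
ebx=0+7=7
esi=22+2=24
halt.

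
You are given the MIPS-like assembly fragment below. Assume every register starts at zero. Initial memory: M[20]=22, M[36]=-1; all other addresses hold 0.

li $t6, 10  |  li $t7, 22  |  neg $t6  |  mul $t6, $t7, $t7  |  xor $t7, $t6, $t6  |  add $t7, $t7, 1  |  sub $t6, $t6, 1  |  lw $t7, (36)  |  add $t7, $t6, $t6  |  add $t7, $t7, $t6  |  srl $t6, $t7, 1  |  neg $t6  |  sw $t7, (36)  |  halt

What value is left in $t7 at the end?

1449

after li $t6, 10: $t6=10
after li $t7, 22: $t7=22
after neg $t6: $t6=-(10)=-10
after mul $t6, $t7, $t7: $t6=22*22=484
after xor $t7, $t6, $t6: $t7=484^484=0
after add $t7, $t7, 1: $t7=0+1=1
after sub $t6, $t6, 1: $t6=484-1=483
after lw $t7, (36): $t7=M[36]=-1
after add $t7, $t6, $t6: $t7=483+483=966
after add $t7, $t7, $t6: $t7=966+483=1449
after srl $t6, $t7, 1: $t6=1449>>1=724
after neg $t6: $t6=-(724)=-724
sw $t7, (36) → M[36]=1449
halt.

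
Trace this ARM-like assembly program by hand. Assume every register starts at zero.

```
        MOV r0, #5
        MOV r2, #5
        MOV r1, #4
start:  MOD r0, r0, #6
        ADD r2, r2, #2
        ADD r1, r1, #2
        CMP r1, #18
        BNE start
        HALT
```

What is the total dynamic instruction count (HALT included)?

r0=5
r2=5
r1=4
r0=5%6=5
r2=5+2=7
r1=4+2=6
CMP r1, #18  (cmp 6,18)
BNE start: taken
r0=5%6=5
r2=7+2=9
r1=6+2=8
CMP r1, #18  (cmp 8,18)
BNE start: taken
r0=5%6=5
r2=9+2=11
r1=8+2=10
CMP r1, #18  (cmp 10,18)
BNE start: taken
r0=5%6=5
r2=11+2=13
r1=10+2=12
CMP r1, #18  (cmp 12,18)
BNE start: taken
r0=5%6=5
r2=13+2=15
r1=12+2=14
CMP r1, #18  (cmp 14,18)
BNE start: taken
r0=5%6=5
r2=15+2=17
r1=14+2=16
CMP r1, #18  (cmp 16,18)
BNE start: taken
r0=5%6=5
r2=17+2=19
r1=16+2=18
CMP r1, #18  (cmp 18,18)
BNE start: not taken
halt.
Total executed instructions: 39.

39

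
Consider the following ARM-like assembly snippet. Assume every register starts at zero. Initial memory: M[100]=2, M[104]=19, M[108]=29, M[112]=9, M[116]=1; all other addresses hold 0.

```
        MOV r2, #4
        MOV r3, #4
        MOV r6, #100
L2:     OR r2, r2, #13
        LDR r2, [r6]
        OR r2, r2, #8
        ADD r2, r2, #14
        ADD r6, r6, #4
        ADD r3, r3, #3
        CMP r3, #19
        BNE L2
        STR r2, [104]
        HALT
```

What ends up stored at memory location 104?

r2=4
r3=4
r6=100
r2=4|13=13
r2=M[100]=2
r2=2|8=10
r2=10+14=24
r6=100+4=104
r3=4+3=7
CMP r3, #19  (cmp 7,19)
BNE L2: taken
r2=24|13=29
r2=M[104]=19
r2=19|8=27
r2=27+14=41
r6=104+4=108
r3=7+3=10
CMP r3, #19  (cmp 10,19)
BNE L2: taken
r2=41|13=45
r2=M[108]=29
r2=29|8=29
r2=29+14=43
r6=108+4=112
r3=10+3=13
CMP r3, #19  (cmp 13,19)
BNE L2: taken
r2=43|13=47
r2=M[112]=9
r2=9|8=9
r2=9+14=23
r6=112+4=116
r3=13+3=16
CMP r3, #19  (cmp 16,19)
BNE L2: taken
r2=23|13=31
r2=M[116]=1
r2=1|8=9
r2=9+14=23
r6=116+4=120
r3=16+3=19
CMP r3, #19  (cmp 19,19)
BNE L2: not taken
STR r2, [104] → M[104]=23
halt.

23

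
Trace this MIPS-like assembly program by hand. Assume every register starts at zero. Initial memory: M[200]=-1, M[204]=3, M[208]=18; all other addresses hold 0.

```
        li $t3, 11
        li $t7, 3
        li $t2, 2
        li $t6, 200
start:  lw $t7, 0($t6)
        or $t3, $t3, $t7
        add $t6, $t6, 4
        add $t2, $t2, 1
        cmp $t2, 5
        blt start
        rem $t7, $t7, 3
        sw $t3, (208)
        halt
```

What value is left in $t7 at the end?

0

$t3=11
$t7=3
$t2=2
$t6=200
$t7=M[200]=-1
$t3=11|(-1)=-1
$t6=200+4=204
$t2=2+1=3
cmp $t2, 5  (cmp 3,5)
blt start: taken
$t7=M[204]=3
$t3=(-1)|3=-1
$t6=204+4=208
$t2=3+1=4
cmp $t2, 5  (cmp 4,5)
blt start: taken
$t7=M[208]=18
$t3=(-1)|18=-1
$t6=208+4=212
$t2=4+1=5
cmp $t2, 5  (cmp 5,5)
blt start: not taken
$t7=18%3=0
sw $t3, (208) → M[208]=-1
halt.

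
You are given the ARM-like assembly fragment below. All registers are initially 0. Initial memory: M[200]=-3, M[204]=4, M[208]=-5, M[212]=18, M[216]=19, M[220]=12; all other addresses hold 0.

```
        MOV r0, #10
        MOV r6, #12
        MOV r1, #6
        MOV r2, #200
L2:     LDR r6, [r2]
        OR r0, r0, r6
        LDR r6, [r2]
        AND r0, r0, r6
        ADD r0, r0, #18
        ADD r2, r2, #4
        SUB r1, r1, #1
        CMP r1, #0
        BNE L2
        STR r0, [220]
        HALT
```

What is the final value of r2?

224

MOV r0, #10 → r0=10
MOV r6, #12 → r6=12
MOV r1, #6 → r1=6
MOV r2, #200 → r2=200
LDR r6, [r2] → r6=M[200]=-3
OR r0, r0, r6 → r0=10|(-3)=-1
LDR r6, [r2] → r6=M[200]=-3
AND r0, r0, r6 → r0=(-1)&(-3)=-3
ADD r0, r0, #18 → r0=(-3)+18=15
ADD r2, r2, #4 → r2=200+4=204
SUB r1, r1, #1 → r1=6-1=5
CMP r1, #0  (cmp 5,0)
BNE L2: taken
LDR r6, [r2] → r6=M[204]=4
OR r0, r0, r6 → r0=15|4=15
LDR r6, [r2] → r6=M[204]=4
AND r0, r0, r6 → r0=15&4=4
ADD r0, r0, #18 → r0=4+18=22
ADD r2, r2, #4 → r2=204+4=208
SUB r1, r1, #1 → r1=5-1=4
CMP r1, #0  (cmp 4,0)
BNE L2: taken
LDR r6, [r2] → r6=M[208]=-5
OR r0, r0, r6 → r0=22|(-5)=-1
LDR r6, [r2] → r6=M[208]=-5
AND r0, r0, r6 → r0=(-1)&(-5)=-5
ADD r0, r0, #18 → r0=(-5)+18=13
ADD r2, r2, #4 → r2=208+4=212
SUB r1, r1, #1 → r1=4-1=3
CMP r1, #0  (cmp 3,0)
BNE L2: taken
LDR r6, [r2] → r6=M[212]=18
OR r0, r0, r6 → r0=13|18=31
LDR r6, [r2] → r6=M[212]=18
AND r0, r0, r6 → r0=31&18=18
ADD r0, r0, #18 → r0=18+18=36
ADD r2, r2, #4 → r2=212+4=216
SUB r1, r1, #1 → r1=3-1=2
CMP r1, #0  (cmp 2,0)
BNE L2: taken
LDR r6, [r2] → r6=M[216]=19
OR r0, r0, r6 → r0=36|19=55
LDR r6, [r2] → r6=M[216]=19
AND r0, r0, r6 → r0=55&19=19
ADD r0, r0, #18 → r0=19+18=37
ADD r2, r2, #4 → r2=216+4=220
SUB r1, r1, #1 → r1=2-1=1
CMP r1, #0  (cmp 1,0)
BNE L2: taken
LDR r6, [r2] → r6=M[220]=12
OR r0, r0, r6 → r0=37|12=45
LDR r6, [r2] → r6=M[220]=12
AND r0, r0, r6 → r0=45&12=12
ADD r0, r0, #18 → r0=12+18=30
ADD r2, r2, #4 → r2=220+4=224
SUB r1, r1, #1 → r1=1-1=0
CMP r1, #0  (cmp 0,0)
BNE L2: not taken
STR r0, [220] → M[220]=30
halt.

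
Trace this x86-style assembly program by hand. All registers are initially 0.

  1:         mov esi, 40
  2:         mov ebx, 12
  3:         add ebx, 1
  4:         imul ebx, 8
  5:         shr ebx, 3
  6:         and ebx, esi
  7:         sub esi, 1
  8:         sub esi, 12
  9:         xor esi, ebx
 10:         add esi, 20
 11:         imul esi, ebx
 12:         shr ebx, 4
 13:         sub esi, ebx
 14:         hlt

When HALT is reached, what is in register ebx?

mov esi, 40 → esi=40
mov ebx, 12 → ebx=12
add ebx, 1 → ebx=12+1=13
imul ebx, 8 → ebx=13*8=104
shr ebx, 3 → ebx=104>>3=13
and ebx, esi → ebx=13&40=8
sub esi, 1 → esi=40-1=39
sub esi, 12 → esi=39-12=27
xor esi, ebx → esi=27^8=19
add esi, 20 → esi=19+20=39
imul esi, ebx → esi=39*8=312
shr ebx, 4 → ebx=8>>4=0
sub esi, ebx → esi=312-0=312
halt.

0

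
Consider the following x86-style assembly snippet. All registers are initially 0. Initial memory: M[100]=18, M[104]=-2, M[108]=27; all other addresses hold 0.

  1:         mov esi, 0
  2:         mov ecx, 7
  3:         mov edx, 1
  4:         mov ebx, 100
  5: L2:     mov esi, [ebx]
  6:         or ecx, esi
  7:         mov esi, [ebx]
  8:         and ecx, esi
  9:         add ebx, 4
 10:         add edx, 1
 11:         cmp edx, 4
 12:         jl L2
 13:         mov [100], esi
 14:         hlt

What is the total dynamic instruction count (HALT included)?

mov esi, 0 → esi=0
mov ecx, 7 → ecx=7
mov edx, 1 → edx=1
mov ebx, 100 → ebx=100
mov esi, [ebx] → esi=M[100]=18
or ecx, esi → ecx=7|18=23
mov esi, [ebx] → esi=M[100]=18
and ecx, esi → ecx=23&18=18
add ebx, 4 → ebx=100+4=104
add edx, 1 → edx=1+1=2
cmp edx, 4  (cmp 2,4)
jl L2: taken
mov esi, [ebx] → esi=M[104]=-2
or ecx, esi → ecx=18|(-2)=-2
mov esi, [ebx] → esi=M[104]=-2
and ecx, esi → ecx=(-2)&(-2)=-2
add ebx, 4 → ebx=104+4=108
add edx, 1 → edx=2+1=3
cmp edx, 4  (cmp 3,4)
jl L2: taken
mov esi, [ebx] → esi=M[108]=27
or ecx, esi → ecx=(-2)|27=-1
mov esi, [ebx] → esi=M[108]=27
and ecx, esi → ecx=(-1)&27=27
add ebx, 4 → ebx=108+4=112
add edx, 1 → edx=3+1=4
cmp edx, 4  (cmp 4,4)
jl L2: not taken
mov [100], esi → M[100]=27
halt.
Total executed instructions: 30.

30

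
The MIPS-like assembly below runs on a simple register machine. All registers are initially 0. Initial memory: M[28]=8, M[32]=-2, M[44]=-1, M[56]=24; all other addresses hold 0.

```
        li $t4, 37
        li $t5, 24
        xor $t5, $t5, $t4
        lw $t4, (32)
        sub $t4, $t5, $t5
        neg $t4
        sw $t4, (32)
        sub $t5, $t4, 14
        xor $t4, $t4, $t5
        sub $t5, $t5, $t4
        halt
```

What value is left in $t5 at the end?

0

$t4=37
$t5=24
$t5=24^37=61
$t4=M[32]=-2
$t4=61-61=0
$t4=-(0)=0
sw $t4, (32) → M[32]=0
$t5=0-14=-14
$t4=0^(-14)=-14
$t5=(-14)-(-14)=0
halt.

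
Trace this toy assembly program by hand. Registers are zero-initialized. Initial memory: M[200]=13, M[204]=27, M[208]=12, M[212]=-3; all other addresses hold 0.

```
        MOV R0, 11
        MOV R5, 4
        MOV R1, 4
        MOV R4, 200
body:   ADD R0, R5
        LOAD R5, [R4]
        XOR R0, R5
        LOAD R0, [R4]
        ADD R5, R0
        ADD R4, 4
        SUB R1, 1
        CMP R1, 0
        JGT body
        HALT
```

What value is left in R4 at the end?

MOV R0, 11 → R0=11
MOV R5, 4 → R5=4
MOV R1, 4 → R1=4
MOV R4, 200 → R4=200
ADD R0, R5 → R0=11+4=15
LOAD R5, [R4] → R5=M[200]=13
XOR R0, R5 → R0=15^13=2
LOAD R0, [R4] → R0=M[200]=13
ADD R5, R0 → R5=13+13=26
ADD R4, 4 → R4=200+4=204
SUB R1, 1 → R1=4-1=3
CMP R1, 0  (cmp 3,0)
JGT body: taken
ADD R0, R5 → R0=13+26=39
LOAD R5, [R4] → R5=M[204]=27
XOR R0, R5 → R0=39^27=60
LOAD R0, [R4] → R0=M[204]=27
ADD R5, R0 → R5=27+27=54
ADD R4, 4 → R4=204+4=208
SUB R1, 1 → R1=3-1=2
CMP R1, 0  (cmp 2,0)
JGT body: taken
ADD R0, R5 → R0=27+54=81
LOAD R5, [R4] → R5=M[208]=12
XOR R0, R5 → R0=81^12=93
LOAD R0, [R4] → R0=M[208]=12
ADD R5, R0 → R5=12+12=24
ADD R4, 4 → R4=208+4=212
SUB R1, 1 → R1=2-1=1
CMP R1, 0  (cmp 1,0)
JGT body: taken
ADD R0, R5 → R0=12+24=36
LOAD R5, [R4] → R5=M[212]=-3
XOR R0, R5 → R0=36^(-3)=-39
LOAD R0, [R4] → R0=M[212]=-3
ADD R5, R0 → R5=(-3)+(-3)=-6
ADD R4, 4 → R4=212+4=216
SUB R1, 1 → R1=1-1=0
CMP R1, 0  (cmp 0,0)
JGT body: not taken
halt.

216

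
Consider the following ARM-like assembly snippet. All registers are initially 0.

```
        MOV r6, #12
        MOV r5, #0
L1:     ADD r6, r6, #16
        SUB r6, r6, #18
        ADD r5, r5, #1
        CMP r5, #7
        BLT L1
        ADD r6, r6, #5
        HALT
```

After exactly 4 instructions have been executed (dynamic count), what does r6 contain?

MOV r6, #12 → r6=12
MOV r5, #0 → r5=0
ADD r6, r6, #16 → r6=12+16=28
SUB r6, r6, #18 → r6=28-18=10
After step 4: r6 = 10.

10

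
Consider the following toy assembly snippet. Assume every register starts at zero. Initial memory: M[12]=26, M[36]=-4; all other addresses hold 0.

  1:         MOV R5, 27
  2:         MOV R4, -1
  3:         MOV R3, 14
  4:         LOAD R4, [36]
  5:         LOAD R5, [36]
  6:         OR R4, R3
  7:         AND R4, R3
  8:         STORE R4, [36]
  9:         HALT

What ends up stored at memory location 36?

14

after MOV R5, 27: R5=27
after MOV R4, -1: R4=-1
after MOV R3, 14: R3=14
after LOAD R4, [36]: R4=M[36]=-4
after LOAD R5, [36]: R5=M[36]=-4
after OR R4, R3: R4=(-4)|14=-2
after AND R4, R3: R4=(-2)&14=14
STORE R4, [36] → M[36]=14
halt.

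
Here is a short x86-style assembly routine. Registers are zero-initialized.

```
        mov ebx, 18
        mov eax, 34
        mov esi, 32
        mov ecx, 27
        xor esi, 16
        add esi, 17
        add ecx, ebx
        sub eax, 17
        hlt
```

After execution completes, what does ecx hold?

45

after mov ebx, 18: ebx=18
after mov eax, 34: eax=34
after mov esi, 32: esi=32
after mov ecx, 27: ecx=27
after xor esi, 16: esi=32^16=48
after add esi, 17: esi=48+17=65
after add ecx, ebx: ecx=27+18=45
after sub eax, 17: eax=34-17=17
halt.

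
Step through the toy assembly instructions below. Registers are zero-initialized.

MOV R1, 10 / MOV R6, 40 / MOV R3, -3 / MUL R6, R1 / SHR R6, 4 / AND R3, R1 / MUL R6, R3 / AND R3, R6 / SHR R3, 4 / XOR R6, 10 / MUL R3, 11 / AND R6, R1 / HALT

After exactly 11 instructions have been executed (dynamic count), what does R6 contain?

after MOV R1, 10: R1=10
after MOV R6, 40: R6=40
after MOV R3, -3: R3=-3
after MUL R6, R1: R6=40*10=400
after SHR R6, 4: R6=400>>4=25
after AND R3, R1: R3=(-3)&10=8
after MUL R6, R3: R6=25*8=200
after AND R3, R6: R3=8&200=8
after SHR R3, 4: R3=8>>4=0
after XOR R6, 10: R6=200^10=194
after MUL R3, 11: R3=0*11=0
After step 11: R6 = 194.

194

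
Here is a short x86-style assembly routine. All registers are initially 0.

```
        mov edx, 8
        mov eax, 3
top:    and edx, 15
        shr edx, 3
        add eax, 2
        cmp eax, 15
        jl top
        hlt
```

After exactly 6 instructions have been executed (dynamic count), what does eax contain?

edx=8
eax=3
edx=8&15=8
edx=8>>3=1
eax=3+2=5
cmp eax, 15  (cmp 5,15)
After step 6: eax = 5.

5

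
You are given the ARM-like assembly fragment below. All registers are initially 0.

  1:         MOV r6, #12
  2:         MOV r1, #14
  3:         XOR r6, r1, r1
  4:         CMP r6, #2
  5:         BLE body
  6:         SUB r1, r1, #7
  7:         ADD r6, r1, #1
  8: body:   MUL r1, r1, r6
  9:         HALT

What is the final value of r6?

0

r6=12
r1=14
r6=14^14=0
CMP r6, #2  (cmp 0,2)
BLE body: taken
r1=14*0=0
halt.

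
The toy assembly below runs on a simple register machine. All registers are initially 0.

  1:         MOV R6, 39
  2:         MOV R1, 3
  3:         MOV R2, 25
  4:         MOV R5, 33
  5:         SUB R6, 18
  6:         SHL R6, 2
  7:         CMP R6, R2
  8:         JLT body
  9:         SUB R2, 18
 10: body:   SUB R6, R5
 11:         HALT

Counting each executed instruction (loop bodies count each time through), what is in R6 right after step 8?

84

MOV R6, 39 → R6=39
MOV R1, 3 → R1=3
MOV R2, 25 → R2=25
MOV R5, 33 → R5=33
SUB R6, 18 → R6=39-18=21
SHL R6, 2 → R6=21<<2=84
CMP R6, R2  (cmp 84,25)
JLT body: not taken
After step 8: R6 = 84.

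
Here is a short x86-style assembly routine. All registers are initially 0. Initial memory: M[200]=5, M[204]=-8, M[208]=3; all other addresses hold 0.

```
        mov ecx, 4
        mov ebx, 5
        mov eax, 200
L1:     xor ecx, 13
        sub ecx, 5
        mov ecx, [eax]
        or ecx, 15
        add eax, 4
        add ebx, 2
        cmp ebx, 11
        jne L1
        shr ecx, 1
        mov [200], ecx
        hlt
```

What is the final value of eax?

212

mov ecx, 4 → ecx=4
mov ebx, 5 → ebx=5
mov eax, 200 → eax=200
xor ecx, 13 → ecx=4^13=9
sub ecx, 5 → ecx=9-5=4
mov ecx, [eax] → ecx=M[200]=5
or ecx, 15 → ecx=5|15=15
add eax, 4 → eax=200+4=204
add ebx, 2 → ebx=5+2=7
cmp ebx, 11  (cmp 7,11)
jne L1: taken
xor ecx, 13 → ecx=15^13=2
sub ecx, 5 → ecx=2-5=-3
mov ecx, [eax] → ecx=M[204]=-8
or ecx, 15 → ecx=(-8)|15=-1
add eax, 4 → eax=204+4=208
add ebx, 2 → ebx=7+2=9
cmp ebx, 11  (cmp 9,11)
jne L1: taken
xor ecx, 13 → ecx=(-1)^13=-14
sub ecx, 5 → ecx=(-14)-5=-19
mov ecx, [eax] → ecx=M[208]=3
or ecx, 15 → ecx=3|15=15
add eax, 4 → eax=208+4=212
add ebx, 2 → ebx=9+2=11
cmp ebx, 11  (cmp 11,11)
jne L1: not taken
shr ecx, 1 → ecx=15>>1=7
mov [200], ecx → M[200]=7
halt.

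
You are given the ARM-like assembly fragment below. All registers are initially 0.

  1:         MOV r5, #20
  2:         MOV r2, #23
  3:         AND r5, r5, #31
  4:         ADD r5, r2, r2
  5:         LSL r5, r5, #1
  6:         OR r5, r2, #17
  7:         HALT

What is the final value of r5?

MOV r5, #20 → r5=20
MOV r2, #23 → r2=23
AND r5, r5, #31 → r5=20&31=20
ADD r5, r2, r2 → r5=23+23=46
LSL r5, r5, #1 → r5=46<<1=92
OR r5, r2, #17 → r5=23|17=23
halt.

23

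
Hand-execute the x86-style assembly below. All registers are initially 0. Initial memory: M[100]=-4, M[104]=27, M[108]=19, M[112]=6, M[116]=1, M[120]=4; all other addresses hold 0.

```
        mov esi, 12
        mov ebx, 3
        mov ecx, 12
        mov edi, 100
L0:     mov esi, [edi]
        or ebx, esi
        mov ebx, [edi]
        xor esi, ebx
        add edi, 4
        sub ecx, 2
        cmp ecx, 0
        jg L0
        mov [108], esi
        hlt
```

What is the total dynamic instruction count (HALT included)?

54

mov esi, 12 → esi=12
mov ebx, 3 → ebx=3
mov ecx, 12 → ecx=12
mov edi, 100 → edi=100
mov esi, [edi] → esi=M[100]=-4
or ebx, esi → ebx=3|(-4)=-1
mov ebx, [edi] → ebx=M[100]=-4
xor esi, ebx → esi=(-4)^(-4)=0
add edi, 4 → edi=100+4=104
sub ecx, 2 → ecx=12-2=10
cmp ecx, 0  (cmp 10,0)
jg L0: taken
mov esi, [edi] → esi=M[104]=27
or ebx, esi → ebx=(-4)|27=-1
mov ebx, [edi] → ebx=M[104]=27
xor esi, ebx → esi=27^27=0
add edi, 4 → edi=104+4=108
sub ecx, 2 → ecx=10-2=8
cmp ecx, 0  (cmp 8,0)
jg L0: taken
mov esi, [edi] → esi=M[108]=19
or ebx, esi → ebx=27|19=27
mov ebx, [edi] → ebx=M[108]=19
xor esi, ebx → esi=19^19=0
add edi, 4 → edi=108+4=112
sub ecx, 2 → ecx=8-2=6
cmp ecx, 0  (cmp 6,0)
jg L0: taken
mov esi, [edi] → esi=M[112]=6
or ebx, esi → ebx=19|6=23
mov ebx, [edi] → ebx=M[112]=6
xor esi, ebx → esi=6^6=0
add edi, 4 → edi=112+4=116
sub ecx, 2 → ecx=6-2=4
cmp ecx, 0  (cmp 4,0)
jg L0: taken
mov esi, [edi] → esi=M[116]=1
or ebx, esi → ebx=6|1=7
mov ebx, [edi] → ebx=M[116]=1
xor esi, ebx → esi=1^1=0
add edi, 4 → edi=116+4=120
sub ecx, 2 → ecx=4-2=2
cmp ecx, 0  (cmp 2,0)
jg L0: taken
mov esi, [edi] → esi=M[120]=4
or ebx, esi → ebx=1|4=5
mov ebx, [edi] → ebx=M[120]=4
xor esi, ebx → esi=4^4=0
add edi, 4 → edi=120+4=124
sub ecx, 2 → ecx=2-2=0
cmp ecx, 0  (cmp 0,0)
jg L0: not taken
mov [108], esi → M[108]=0
halt.
Total executed instructions: 54.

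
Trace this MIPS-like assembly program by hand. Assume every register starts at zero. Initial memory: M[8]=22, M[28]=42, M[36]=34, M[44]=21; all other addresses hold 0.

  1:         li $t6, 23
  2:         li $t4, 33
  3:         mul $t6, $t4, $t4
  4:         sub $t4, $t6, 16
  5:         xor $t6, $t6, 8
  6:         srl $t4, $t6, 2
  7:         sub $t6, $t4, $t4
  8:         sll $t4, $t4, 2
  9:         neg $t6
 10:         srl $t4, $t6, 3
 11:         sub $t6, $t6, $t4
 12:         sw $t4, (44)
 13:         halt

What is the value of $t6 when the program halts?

0

after li $t6, 23: $t6=23
after li $t4, 33: $t4=33
after mul $t6, $t4, $t4: $t6=33*33=1089
after sub $t4, $t6, 16: $t4=1089-16=1073
after xor $t6, $t6, 8: $t6=1089^8=1097
after srl $t4, $t6, 2: $t4=1097>>2=274
after sub $t6, $t4, $t4: $t6=274-274=0
after sll $t4, $t4, 2: $t4=274<<2=1096
after neg $t6: $t6=-(0)=0
after srl $t4, $t6, 3: $t4=0>>3=0
after sub $t6, $t6, $t4: $t6=0-0=0
sw $t4, (44) → M[44]=0
halt.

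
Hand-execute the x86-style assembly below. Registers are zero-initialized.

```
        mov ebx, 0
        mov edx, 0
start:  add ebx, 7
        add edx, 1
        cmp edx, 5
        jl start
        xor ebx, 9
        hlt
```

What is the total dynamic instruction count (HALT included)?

ebx=0
edx=0
ebx=0+7=7
edx=0+1=1
cmp edx, 5  (cmp 1,5)
jl start: taken
ebx=7+7=14
edx=1+1=2
cmp edx, 5  (cmp 2,5)
jl start: taken
ebx=14+7=21
edx=2+1=3
cmp edx, 5  (cmp 3,5)
jl start: taken
ebx=21+7=28
edx=3+1=4
cmp edx, 5  (cmp 4,5)
jl start: taken
ebx=28+7=35
edx=4+1=5
cmp edx, 5  (cmp 5,5)
jl start: not taken
ebx=35^9=42
halt.
Total executed instructions: 24.

24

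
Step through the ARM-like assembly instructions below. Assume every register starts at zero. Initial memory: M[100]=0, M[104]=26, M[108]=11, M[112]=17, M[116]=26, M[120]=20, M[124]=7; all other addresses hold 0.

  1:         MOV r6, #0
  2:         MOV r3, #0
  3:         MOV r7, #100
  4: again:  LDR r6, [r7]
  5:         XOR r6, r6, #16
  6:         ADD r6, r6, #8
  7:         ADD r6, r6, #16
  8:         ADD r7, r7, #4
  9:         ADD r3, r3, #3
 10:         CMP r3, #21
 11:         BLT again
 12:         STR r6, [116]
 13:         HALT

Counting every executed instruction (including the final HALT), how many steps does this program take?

MOV r6, #0 → r6=0
MOV r3, #0 → r3=0
MOV r7, #100 → r7=100
LDR r6, [r7] → r6=M[100]=0
XOR r6, r6, #16 → r6=0^16=16
ADD r6, r6, #8 → r6=16+8=24
ADD r6, r6, #16 → r6=24+16=40
ADD r7, r7, #4 → r7=100+4=104
ADD r3, r3, #3 → r3=0+3=3
CMP r3, #21  (cmp 3,21)
BLT again: taken
LDR r6, [r7] → r6=M[104]=26
XOR r6, r6, #16 → r6=26^16=10
ADD r6, r6, #8 → r6=10+8=18
ADD r6, r6, #16 → r6=18+16=34
ADD r7, r7, #4 → r7=104+4=108
ADD r3, r3, #3 → r3=3+3=6
CMP r3, #21  (cmp 6,21)
BLT again: taken
LDR r6, [r7] → r6=M[108]=11
XOR r6, r6, #16 → r6=11^16=27
ADD r6, r6, #8 → r6=27+8=35
ADD r6, r6, #16 → r6=35+16=51
ADD r7, r7, #4 → r7=108+4=112
ADD r3, r3, #3 → r3=6+3=9
CMP r3, #21  (cmp 9,21)
BLT again: taken
LDR r6, [r7] → r6=M[112]=17
XOR r6, r6, #16 → r6=17^16=1
ADD r6, r6, #8 → r6=1+8=9
ADD r6, r6, #16 → r6=9+16=25
ADD r7, r7, #4 → r7=112+4=116
ADD r3, r3, #3 → r3=9+3=12
CMP r3, #21  (cmp 12,21)
BLT again: taken
LDR r6, [r7] → r6=M[116]=26
XOR r6, r6, #16 → r6=26^16=10
ADD r6, r6, #8 → r6=10+8=18
ADD r6, r6, #16 → r6=18+16=34
ADD r7, r7, #4 → r7=116+4=120
ADD r3, r3, #3 → r3=12+3=15
CMP r3, #21  (cmp 15,21)
BLT again: taken
LDR r6, [r7] → r6=M[120]=20
XOR r6, r6, #16 → r6=20^16=4
ADD r6, r6, #8 → r6=4+8=12
ADD r6, r6, #16 → r6=12+16=28
ADD r7, r7, #4 → r7=120+4=124
ADD r3, r3, #3 → r3=15+3=18
CMP r3, #21  (cmp 18,21)
BLT again: taken
LDR r6, [r7] → r6=M[124]=7
XOR r6, r6, #16 → r6=7^16=23
ADD r6, r6, #8 → r6=23+8=31
ADD r6, r6, #16 → r6=31+16=47
ADD r7, r7, #4 → r7=124+4=128
ADD r3, r3, #3 → r3=18+3=21
CMP r3, #21  (cmp 21,21)
BLT again: not taken
STR r6, [116] → M[116]=47
halt.
Total executed instructions: 61.

61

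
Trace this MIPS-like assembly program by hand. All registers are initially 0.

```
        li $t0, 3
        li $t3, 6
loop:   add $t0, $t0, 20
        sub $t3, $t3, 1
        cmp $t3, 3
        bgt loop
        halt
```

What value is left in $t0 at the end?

63

$t0=3
$t3=6
$t0=3+20=23
$t3=6-1=5
cmp $t3, 3  (cmp 5,3)
bgt loop: taken
$t0=23+20=43
$t3=5-1=4
cmp $t3, 3  (cmp 4,3)
bgt loop: taken
$t0=43+20=63
$t3=4-1=3
cmp $t3, 3  (cmp 3,3)
bgt loop: not taken
halt.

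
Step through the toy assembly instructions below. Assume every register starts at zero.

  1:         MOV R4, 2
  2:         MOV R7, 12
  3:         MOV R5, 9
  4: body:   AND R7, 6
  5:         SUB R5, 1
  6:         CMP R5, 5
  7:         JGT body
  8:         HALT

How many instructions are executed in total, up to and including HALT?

R4=2
R7=12
R5=9
R7=12&6=4
R5=9-1=8
CMP R5, 5  (cmp 8,5)
JGT body: taken
R7=4&6=4
R5=8-1=7
CMP R5, 5  (cmp 7,5)
JGT body: taken
R7=4&6=4
R5=7-1=6
CMP R5, 5  (cmp 6,5)
JGT body: taken
R7=4&6=4
R5=6-1=5
CMP R5, 5  (cmp 5,5)
JGT body: not taken
halt.
Total executed instructions: 20.

20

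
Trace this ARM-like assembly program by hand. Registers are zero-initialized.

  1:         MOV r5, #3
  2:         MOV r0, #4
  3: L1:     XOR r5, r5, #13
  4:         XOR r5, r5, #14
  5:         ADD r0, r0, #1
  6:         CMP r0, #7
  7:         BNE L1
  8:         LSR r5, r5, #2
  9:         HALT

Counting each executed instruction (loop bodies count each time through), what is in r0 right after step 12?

after MOV r5, #3: r5=3
after MOV r0, #4: r0=4
after XOR r5, r5, #13: r5=3^13=14
after XOR r5, r5, #14: r5=14^14=0
after ADD r0, r0, #1: r0=4+1=5
CMP r0, #7  (cmp 5,7)
BNE L1: taken
after XOR r5, r5, #13: r5=0^13=13
after XOR r5, r5, #14: r5=13^14=3
after ADD r0, r0, #1: r0=5+1=6
CMP r0, #7  (cmp 6,7)
BNE L1: taken
After step 12: r0 = 6.

6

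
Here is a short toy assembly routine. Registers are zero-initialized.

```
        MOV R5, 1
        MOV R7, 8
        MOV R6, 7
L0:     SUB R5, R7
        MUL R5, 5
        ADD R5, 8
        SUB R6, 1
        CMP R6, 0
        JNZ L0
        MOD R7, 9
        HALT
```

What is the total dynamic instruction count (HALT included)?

R5=1
R7=8
R6=7
R5=1-8=-7
R5=(-7)*5=-35
R5=(-35)+8=-27
R6=7-1=6
CMP R6, 0  (cmp 6,0)
JNZ L0: taken
R5=(-27)-8=-35
R5=(-35)*5=-175
R5=(-175)+8=-167
R6=6-1=5
CMP R6, 0  (cmp 5,0)
JNZ L0: taken
R5=(-167)-8=-175
R5=(-175)*5=-875
R5=(-875)+8=-867
R6=5-1=4
CMP R6, 0  (cmp 4,0)
JNZ L0: taken
R5=(-867)-8=-875
R5=(-875)*5=-4375
R5=(-4375)+8=-4367
R6=4-1=3
CMP R6, 0  (cmp 3,0)
JNZ L0: taken
R5=(-4367)-8=-4375
R5=(-4375)*5=-21875
R5=(-21875)+8=-21867
R6=3-1=2
CMP R6, 0  (cmp 2,0)
JNZ L0: taken
R5=(-21867)-8=-21875
R5=(-21875)*5=-109375
R5=(-109375)+8=-109367
R6=2-1=1
CMP R6, 0  (cmp 1,0)
JNZ L0: taken
R5=(-109367)-8=-109375
R5=(-109375)*5=-546875
R5=(-546875)+8=-546867
R6=1-1=0
CMP R6, 0  (cmp 0,0)
JNZ L0: not taken
R7=8%9=8
halt.
Total executed instructions: 47.

47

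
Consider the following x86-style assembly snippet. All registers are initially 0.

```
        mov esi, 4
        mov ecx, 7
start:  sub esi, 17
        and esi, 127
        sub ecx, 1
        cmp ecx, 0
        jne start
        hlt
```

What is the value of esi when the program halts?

13

after mov esi, 4: esi=4
after mov ecx, 7: ecx=7
after sub esi, 17: esi=4-17=-13
after and esi, 127: esi=(-13)&127=115
after sub ecx, 1: ecx=7-1=6
cmp ecx, 0  (cmp 6,0)
jne start: taken
after sub esi, 17: esi=115-17=98
after and esi, 127: esi=98&127=98
after sub ecx, 1: ecx=6-1=5
cmp ecx, 0  (cmp 5,0)
jne start: taken
after sub esi, 17: esi=98-17=81
after and esi, 127: esi=81&127=81
after sub ecx, 1: ecx=5-1=4
cmp ecx, 0  (cmp 4,0)
jne start: taken
after sub esi, 17: esi=81-17=64
after and esi, 127: esi=64&127=64
after sub ecx, 1: ecx=4-1=3
cmp ecx, 0  (cmp 3,0)
jne start: taken
after sub esi, 17: esi=64-17=47
after and esi, 127: esi=47&127=47
after sub ecx, 1: ecx=3-1=2
cmp ecx, 0  (cmp 2,0)
jne start: taken
after sub esi, 17: esi=47-17=30
after and esi, 127: esi=30&127=30
after sub ecx, 1: ecx=2-1=1
cmp ecx, 0  (cmp 1,0)
jne start: taken
after sub esi, 17: esi=30-17=13
after and esi, 127: esi=13&127=13
after sub ecx, 1: ecx=1-1=0
cmp ecx, 0  (cmp 0,0)
jne start: not taken
halt.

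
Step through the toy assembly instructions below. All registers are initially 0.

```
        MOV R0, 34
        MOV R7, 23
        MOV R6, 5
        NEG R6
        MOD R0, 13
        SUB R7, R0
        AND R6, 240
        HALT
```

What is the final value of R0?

after MOV R0, 34: R0=34
after MOV R7, 23: R7=23
after MOV R6, 5: R6=5
after NEG R6: R6=-(5)=-5
after MOD R0, 13: R0=34%13=8
after SUB R7, R0: R7=23-8=15
after AND R6, 240: R6=(-5)&240=240
halt.

8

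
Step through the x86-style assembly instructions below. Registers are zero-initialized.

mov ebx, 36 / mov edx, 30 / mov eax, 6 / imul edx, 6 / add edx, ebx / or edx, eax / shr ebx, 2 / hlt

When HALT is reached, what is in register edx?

mov ebx, 36 → ebx=36
mov edx, 30 → edx=30
mov eax, 6 → eax=6
imul edx, 6 → edx=30*6=180
add edx, ebx → edx=180+36=216
or edx, eax → edx=216|6=222
shr ebx, 2 → ebx=36>>2=9
halt.

222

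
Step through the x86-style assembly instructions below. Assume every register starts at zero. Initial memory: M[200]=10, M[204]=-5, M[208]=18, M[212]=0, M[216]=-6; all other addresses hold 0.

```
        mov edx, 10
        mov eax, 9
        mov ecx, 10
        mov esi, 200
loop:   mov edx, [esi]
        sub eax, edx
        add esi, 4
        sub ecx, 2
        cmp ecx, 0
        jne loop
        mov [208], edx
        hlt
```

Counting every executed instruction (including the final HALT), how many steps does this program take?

36

edx=10
eax=9
ecx=10
esi=200
edx=M[200]=10
eax=9-10=-1
esi=200+4=204
ecx=10-2=8
cmp ecx, 0  (cmp 8,0)
jne loop: taken
edx=M[204]=-5
eax=(-1)-(-5)=4
esi=204+4=208
ecx=8-2=6
cmp ecx, 0  (cmp 6,0)
jne loop: taken
edx=M[208]=18
eax=4-18=-14
esi=208+4=212
ecx=6-2=4
cmp ecx, 0  (cmp 4,0)
jne loop: taken
edx=M[212]=0
eax=(-14)-0=-14
esi=212+4=216
ecx=4-2=2
cmp ecx, 0  (cmp 2,0)
jne loop: taken
edx=M[216]=-6
eax=(-14)-(-6)=-8
esi=216+4=220
ecx=2-2=0
cmp ecx, 0  (cmp 0,0)
jne loop: not taken
mov [208], edx → M[208]=-6
halt.
Total executed instructions: 36.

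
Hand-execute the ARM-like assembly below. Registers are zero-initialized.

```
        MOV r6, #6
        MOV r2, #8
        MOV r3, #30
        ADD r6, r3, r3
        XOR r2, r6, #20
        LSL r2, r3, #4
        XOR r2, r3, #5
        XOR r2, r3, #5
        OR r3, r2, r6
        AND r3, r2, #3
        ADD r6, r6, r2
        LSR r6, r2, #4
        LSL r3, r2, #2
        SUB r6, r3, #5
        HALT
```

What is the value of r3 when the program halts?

108

r6=6
r2=8
r3=30
r6=30+30=60
r2=60^20=40
r2=30<<4=480
r2=30^5=27
r2=30^5=27
r3=27|60=63
r3=27&3=3
r6=60+27=87
r6=27>>4=1
r3=27<<2=108
r6=108-5=103
halt.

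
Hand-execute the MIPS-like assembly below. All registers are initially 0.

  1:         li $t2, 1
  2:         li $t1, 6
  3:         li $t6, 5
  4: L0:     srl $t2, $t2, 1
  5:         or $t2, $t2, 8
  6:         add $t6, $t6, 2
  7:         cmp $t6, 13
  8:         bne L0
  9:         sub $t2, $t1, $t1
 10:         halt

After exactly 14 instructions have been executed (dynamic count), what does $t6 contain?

9

li $t2, 1 → $t2=1
li $t1, 6 → $t1=6
li $t6, 5 → $t6=5
srl $t2, $t2, 1 → $t2=1>>1=0
or $t2, $t2, 8 → $t2=0|8=8
add $t6, $t6, 2 → $t6=5+2=7
cmp $t6, 13  (cmp 7,13)
bne L0: taken
srl $t2, $t2, 1 → $t2=8>>1=4
or $t2, $t2, 8 → $t2=4|8=12
add $t6, $t6, 2 → $t6=7+2=9
cmp $t6, 13  (cmp 9,13)
bne L0: taken
srl $t2, $t2, 1 → $t2=12>>1=6
After step 14: $t6 = 9.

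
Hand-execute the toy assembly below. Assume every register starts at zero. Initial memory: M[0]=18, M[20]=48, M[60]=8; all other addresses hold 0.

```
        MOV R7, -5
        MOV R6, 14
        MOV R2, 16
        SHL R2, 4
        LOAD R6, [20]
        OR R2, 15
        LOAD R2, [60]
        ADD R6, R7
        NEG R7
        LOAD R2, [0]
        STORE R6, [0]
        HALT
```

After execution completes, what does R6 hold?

43

after MOV R7, -5: R7=-5
after MOV R6, 14: R6=14
after MOV R2, 16: R2=16
after SHL R2, 4: R2=16<<4=256
after LOAD R6, [20]: R6=M[20]=48
after OR R2, 15: R2=256|15=271
after LOAD R2, [60]: R2=M[60]=8
after ADD R6, R7: R6=48+(-5)=43
after NEG R7: R7=-(-5)=5
after LOAD R2, [0]: R2=M[0]=18
STORE R6, [0] → M[0]=43
halt.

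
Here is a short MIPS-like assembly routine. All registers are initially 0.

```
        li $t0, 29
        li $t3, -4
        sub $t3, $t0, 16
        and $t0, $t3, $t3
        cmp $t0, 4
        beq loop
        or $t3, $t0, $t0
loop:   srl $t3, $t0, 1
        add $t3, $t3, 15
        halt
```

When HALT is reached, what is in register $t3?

li $t0, 29 → $t0=29
li $t3, -4 → $t3=-4
sub $t3, $t0, 16 → $t3=29-16=13
and $t0, $t3, $t3 → $t0=13&13=13
cmp $t0, 4  (cmp 13,4)
beq loop: not taken
or $t3, $t0, $t0 → $t3=13|13=13
srl $t3, $t0, 1 → $t3=13>>1=6
add $t3, $t3, 15 → $t3=6+15=21
halt.

21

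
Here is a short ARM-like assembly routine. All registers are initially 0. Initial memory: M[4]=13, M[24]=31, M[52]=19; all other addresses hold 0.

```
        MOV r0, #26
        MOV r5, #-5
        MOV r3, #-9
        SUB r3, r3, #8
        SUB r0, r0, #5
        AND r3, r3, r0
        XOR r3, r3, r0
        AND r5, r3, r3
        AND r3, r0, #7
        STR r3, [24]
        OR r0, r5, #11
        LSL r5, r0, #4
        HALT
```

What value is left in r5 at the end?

after MOV r0, #26: r0=26
after MOV r5, #-5: r5=-5
after MOV r3, #-9: r3=-9
after SUB r3, r3, #8: r3=(-9)-8=-17
after SUB r0, r0, #5: r0=26-5=21
after AND r3, r3, r0: r3=(-17)&21=5
after XOR r3, r3, r0: r3=5^21=16
after AND r5, r3, r3: r5=16&16=16
after AND r3, r0, #7: r3=21&7=5
STR r3, [24] → M[24]=5
after OR r0, r5, #11: r0=16|11=27
after LSL r5, r0, #4: r5=27<<4=432
halt.

432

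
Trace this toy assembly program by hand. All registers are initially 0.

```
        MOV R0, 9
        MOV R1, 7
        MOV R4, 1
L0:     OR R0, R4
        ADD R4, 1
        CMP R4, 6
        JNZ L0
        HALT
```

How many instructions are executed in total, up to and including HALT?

24

after MOV R0, 9: R0=9
after MOV R1, 7: R1=7
after MOV R4, 1: R4=1
after OR R0, R4: R0=9|1=9
after ADD R4, 1: R4=1+1=2
CMP R4, 6  (cmp 2,6)
JNZ L0: taken
after OR R0, R4: R0=9|2=11
after ADD R4, 1: R4=2+1=3
CMP R4, 6  (cmp 3,6)
JNZ L0: taken
after OR R0, R4: R0=11|3=11
after ADD R4, 1: R4=3+1=4
CMP R4, 6  (cmp 4,6)
JNZ L0: taken
after OR R0, R4: R0=11|4=15
after ADD R4, 1: R4=4+1=5
CMP R4, 6  (cmp 5,6)
JNZ L0: taken
after OR R0, R4: R0=15|5=15
after ADD R4, 1: R4=5+1=6
CMP R4, 6  (cmp 6,6)
JNZ L0: not taken
halt.
Total executed instructions: 24.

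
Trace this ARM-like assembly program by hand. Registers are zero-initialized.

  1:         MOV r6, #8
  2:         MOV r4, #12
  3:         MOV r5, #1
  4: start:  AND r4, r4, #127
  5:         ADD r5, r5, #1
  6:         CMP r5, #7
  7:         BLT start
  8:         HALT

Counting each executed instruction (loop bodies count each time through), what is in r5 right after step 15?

4

r6=8
r4=12
r5=1
r4=12&127=12
r5=1+1=2
CMP r5, #7  (cmp 2,7)
BLT start: taken
r4=12&127=12
r5=2+1=3
CMP r5, #7  (cmp 3,7)
BLT start: taken
r4=12&127=12
r5=3+1=4
CMP r5, #7  (cmp 4,7)
BLT start: taken
After step 15: r5 = 4.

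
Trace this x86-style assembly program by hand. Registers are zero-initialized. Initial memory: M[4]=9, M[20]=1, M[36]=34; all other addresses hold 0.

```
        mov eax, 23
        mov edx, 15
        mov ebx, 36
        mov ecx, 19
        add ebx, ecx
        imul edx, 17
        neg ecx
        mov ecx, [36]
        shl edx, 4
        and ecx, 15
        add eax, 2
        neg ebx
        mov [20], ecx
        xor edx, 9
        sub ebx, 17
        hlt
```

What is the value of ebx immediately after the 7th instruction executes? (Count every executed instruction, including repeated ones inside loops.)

mov eax, 23 → eax=23
mov edx, 15 → edx=15
mov ebx, 36 → ebx=36
mov ecx, 19 → ecx=19
add ebx, ecx → ebx=36+19=55
imul edx, 17 → edx=15*17=255
neg ecx → ecx=-(19)=-19
After step 7: ebx = 55.

55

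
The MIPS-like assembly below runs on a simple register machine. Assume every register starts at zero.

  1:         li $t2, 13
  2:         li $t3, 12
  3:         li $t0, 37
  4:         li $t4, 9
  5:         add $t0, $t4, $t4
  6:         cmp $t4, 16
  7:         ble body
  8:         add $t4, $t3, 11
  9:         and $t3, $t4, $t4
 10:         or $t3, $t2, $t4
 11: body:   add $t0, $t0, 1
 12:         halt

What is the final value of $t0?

19

after li $t2, 13: $t2=13
after li $t3, 12: $t3=12
after li $t0, 37: $t0=37
after li $t4, 9: $t4=9
after add $t0, $t4, $t4: $t0=9+9=18
cmp $t4, 16  (cmp 9,16)
ble body: taken
after add $t0, $t0, 1: $t0=18+1=19
halt.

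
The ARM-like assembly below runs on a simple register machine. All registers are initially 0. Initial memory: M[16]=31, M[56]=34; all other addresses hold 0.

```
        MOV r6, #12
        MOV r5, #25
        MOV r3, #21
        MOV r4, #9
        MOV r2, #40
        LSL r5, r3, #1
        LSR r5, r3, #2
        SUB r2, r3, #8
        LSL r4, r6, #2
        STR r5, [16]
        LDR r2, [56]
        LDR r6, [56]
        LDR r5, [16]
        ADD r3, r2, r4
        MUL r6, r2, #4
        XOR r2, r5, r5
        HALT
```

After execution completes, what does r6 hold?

136

MOV r6, #12 → r6=12
MOV r5, #25 → r5=25
MOV r3, #21 → r3=21
MOV r4, #9 → r4=9
MOV r2, #40 → r2=40
LSL r5, r3, #1 → r5=21<<1=42
LSR r5, r3, #2 → r5=21>>2=5
SUB r2, r3, #8 → r2=21-8=13
LSL r4, r6, #2 → r4=12<<2=48
STR r5, [16] → M[16]=5
LDR r2, [56] → r2=M[56]=34
LDR r6, [56] → r6=M[56]=34
LDR r5, [16] → r5=M[16]=5
ADD r3, r2, r4 → r3=34+48=82
MUL r6, r2, #4 → r6=34*4=136
XOR r2, r5, r5 → r2=5^5=0
halt.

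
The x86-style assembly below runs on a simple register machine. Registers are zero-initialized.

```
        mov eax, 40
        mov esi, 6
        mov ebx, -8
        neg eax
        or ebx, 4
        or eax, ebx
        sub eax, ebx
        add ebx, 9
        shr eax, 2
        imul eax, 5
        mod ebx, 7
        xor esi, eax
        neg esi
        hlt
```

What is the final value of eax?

0

eax=40
esi=6
ebx=-8
eax=-(40)=-40
ebx=(-8)|4=-4
eax=(-40)|(-4)=-4
eax=(-4)-(-4)=0
ebx=(-4)+9=5
eax=0>>2=0
eax=0*5=0
ebx=5%7=5
esi=6^0=6
esi=-(6)=-6
halt.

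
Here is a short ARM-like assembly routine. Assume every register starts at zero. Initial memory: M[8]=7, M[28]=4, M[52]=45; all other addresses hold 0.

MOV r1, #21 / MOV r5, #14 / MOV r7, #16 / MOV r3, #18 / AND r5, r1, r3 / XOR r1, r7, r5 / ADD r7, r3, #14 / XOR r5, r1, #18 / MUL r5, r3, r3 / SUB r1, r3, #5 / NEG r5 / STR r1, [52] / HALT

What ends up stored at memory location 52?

13

after MOV r1, #21: r1=21
after MOV r5, #14: r5=14
after MOV r7, #16: r7=16
after MOV r3, #18: r3=18
after AND r5, r1, r3: r5=21&18=16
after XOR r1, r7, r5: r1=16^16=0
after ADD r7, r3, #14: r7=18+14=32
after XOR r5, r1, #18: r5=0^18=18
after MUL r5, r3, r3: r5=18*18=324
after SUB r1, r3, #5: r1=18-5=13
after NEG r5: r5=-(324)=-324
STR r1, [52] → M[52]=13
halt.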